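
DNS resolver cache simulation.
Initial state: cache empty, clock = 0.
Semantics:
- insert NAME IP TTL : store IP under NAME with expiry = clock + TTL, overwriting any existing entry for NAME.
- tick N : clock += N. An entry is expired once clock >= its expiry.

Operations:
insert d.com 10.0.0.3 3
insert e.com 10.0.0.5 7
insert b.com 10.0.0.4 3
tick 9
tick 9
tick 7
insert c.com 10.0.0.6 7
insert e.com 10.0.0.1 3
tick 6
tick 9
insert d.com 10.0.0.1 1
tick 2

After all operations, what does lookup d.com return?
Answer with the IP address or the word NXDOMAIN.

Answer: NXDOMAIN

Derivation:
Op 1: insert d.com -> 10.0.0.3 (expiry=0+3=3). clock=0
Op 2: insert e.com -> 10.0.0.5 (expiry=0+7=7). clock=0
Op 3: insert b.com -> 10.0.0.4 (expiry=0+3=3). clock=0
Op 4: tick 9 -> clock=9. purged={b.com,d.com,e.com}
Op 5: tick 9 -> clock=18.
Op 6: tick 7 -> clock=25.
Op 7: insert c.com -> 10.0.0.6 (expiry=25+7=32). clock=25
Op 8: insert e.com -> 10.0.0.1 (expiry=25+3=28). clock=25
Op 9: tick 6 -> clock=31. purged={e.com}
Op 10: tick 9 -> clock=40. purged={c.com}
Op 11: insert d.com -> 10.0.0.1 (expiry=40+1=41). clock=40
Op 12: tick 2 -> clock=42. purged={d.com}
lookup d.com: not in cache (expired or never inserted)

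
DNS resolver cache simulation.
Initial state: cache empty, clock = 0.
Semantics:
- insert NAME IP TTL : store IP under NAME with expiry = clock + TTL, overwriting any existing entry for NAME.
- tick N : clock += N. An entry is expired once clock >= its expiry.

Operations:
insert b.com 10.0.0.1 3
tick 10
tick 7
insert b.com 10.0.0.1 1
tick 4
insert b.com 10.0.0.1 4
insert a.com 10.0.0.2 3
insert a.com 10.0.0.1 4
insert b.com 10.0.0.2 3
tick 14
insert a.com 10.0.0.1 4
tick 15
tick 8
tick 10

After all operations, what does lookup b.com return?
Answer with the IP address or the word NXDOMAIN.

Answer: NXDOMAIN

Derivation:
Op 1: insert b.com -> 10.0.0.1 (expiry=0+3=3). clock=0
Op 2: tick 10 -> clock=10. purged={b.com}
Op 3: tick 7 -> clock=17.
Op 4: insert b.com -> 10.0.0.1 (expiry=17+1=18). clock=17
Op 5: tick 4 -> clock=21. purged={b.com}
Op 6: insert b.com -> 10.0.0.1 (expiry=21+4=25). clock=21
Op 7: insert a.com -> 10.0.0.2 (expiry=21+3=24). clock=21
Op 8: insert a.com -> 10.0.0.1 (expiry=21+4=25). clock=21
Op 9: insert b.com -> 10.0.0.2 (expiry=21+3=24). clock=21
Op 10: tick 14 -> clock=35. purged={a.com,b.com}
Op 11: insert a.com -> 10.0.0.1 (expiry=35+4=39). clock=35
Op 12: tick 15 -> clock=50. purged={a.com}
Op 13: tick 8 -> clock=58.
Op 14: tick 10 -> clock=68.
lookup b.com: not in cache (expired or never inserted)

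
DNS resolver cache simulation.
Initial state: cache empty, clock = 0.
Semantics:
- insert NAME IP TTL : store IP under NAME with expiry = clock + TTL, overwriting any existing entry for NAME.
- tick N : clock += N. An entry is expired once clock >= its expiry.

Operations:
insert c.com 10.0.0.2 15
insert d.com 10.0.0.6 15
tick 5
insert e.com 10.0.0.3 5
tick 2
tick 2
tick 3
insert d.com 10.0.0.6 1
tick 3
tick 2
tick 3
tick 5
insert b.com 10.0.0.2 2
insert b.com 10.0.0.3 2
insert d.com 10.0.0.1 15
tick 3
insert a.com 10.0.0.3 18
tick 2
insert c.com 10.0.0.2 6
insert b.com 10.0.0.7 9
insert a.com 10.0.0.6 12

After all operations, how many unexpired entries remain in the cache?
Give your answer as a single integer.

Op 1: insert c.com -> 10.0.0.2 (expiry=0+15=15). clock=0
Op 2: insert d.com -> 10.0.0.6 (expiry=0+15=15). clock=0
Op 3: tick 5 -> clock=5.
Op 4: insert e.com -> 10.0.0.3 (expiry=5+5=10). clock=5
Op 5: tick 2 -> clock=7.
Op 6: tick 2 -> clock=9.
Op 7: tick 3 -> clock=12. purged={e.com}
Op 8: insert d.com -> 10.0.0.6 (expiry=12+1=13). clock=12
Op 9: tick 3 -> clock=15. purged={c.com,d.com}
Op 10: tick 2 -> clock=17.
Op 11: tick 3 -> clock=20.
Op 12: tick 5 -> clock=25.
Op 13: insert b.com -> 10.0.0.2 (expiry=25+2=27). clock=25
Op 14: insert b.com -> 10.0.0.3 (expiry=25+2=27). clock=25
Op 15: insert d.com -> 10.0.0.1 (expiry=25+15=40). clock=25
Op 16: tick 3 -> clock=28. purged={b.com}
Op 17: insert a.com -> 10.0.0.3 (expiry=28+18=46). clock=28
Op 18: tick 2 -> clock=30.
Op 19: insert c.com -> 10.0.0.2 (expiry=30+6=36). clock=30
Op 20: insert b.com -> 10.0.0.7 (expiry=30+9=39). clock=30
Op 21: insert a.com -> 10.0.0.6 (expiry=30+12=42). clock=30
Final cache (unexpired): {a.com,b.com,c.com,d.com} -> size=4

Answer: 4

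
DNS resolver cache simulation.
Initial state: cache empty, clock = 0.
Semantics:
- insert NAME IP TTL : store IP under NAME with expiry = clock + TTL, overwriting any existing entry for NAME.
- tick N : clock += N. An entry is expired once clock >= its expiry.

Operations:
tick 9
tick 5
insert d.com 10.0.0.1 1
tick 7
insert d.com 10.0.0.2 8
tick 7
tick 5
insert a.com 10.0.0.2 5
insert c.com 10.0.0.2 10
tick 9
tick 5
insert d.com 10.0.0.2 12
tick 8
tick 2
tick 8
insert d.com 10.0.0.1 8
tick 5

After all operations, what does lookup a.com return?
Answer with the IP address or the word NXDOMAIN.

Op 1: tick 9 -> clock=9.
Op 2: tick 5 -> clock=14.
Op 3: insert d.com -> 10.0.0.1 (expiry=14+1=15). clock=14
Op 4: tick 7 -> clock=21. purged={d.com}
Op 5: insert d.com -> 10.0.0.2 (expiry=21+8=29). clock=21
Op 6: tick 7 -> clock=28.
Op 7: tick 5 -> clock=33. purged={d.com}
Op 8: insert a.com -> 10.0.0.2 (expiry=33+5=38). clock=33
Op 9: insert c.com -> 10.0.0.2 (expiry=33+10=43). clock=33
Op 10: tick 9 -> clock=42. purged={a.com}
Op 11: tick 5 -> clock=47. purged={c.com}
Op 12: insert d.com -> 10.0.0.2 (expiry=47+12=59). clock=47
Op 13: tick 8 -> clock=55.
Op 14: tick 2 -> clock=57.
Op 15: tick 8 -> clock=65. purged={d.com}
Op 16: insert d.com -> 10.0.0.1 (expiry=65+8=73). clock=65
Op 17: tick 5 -> clock=70.
lookup a.com: not in cache (expired or never inserted)

Answer: NXDOMAIN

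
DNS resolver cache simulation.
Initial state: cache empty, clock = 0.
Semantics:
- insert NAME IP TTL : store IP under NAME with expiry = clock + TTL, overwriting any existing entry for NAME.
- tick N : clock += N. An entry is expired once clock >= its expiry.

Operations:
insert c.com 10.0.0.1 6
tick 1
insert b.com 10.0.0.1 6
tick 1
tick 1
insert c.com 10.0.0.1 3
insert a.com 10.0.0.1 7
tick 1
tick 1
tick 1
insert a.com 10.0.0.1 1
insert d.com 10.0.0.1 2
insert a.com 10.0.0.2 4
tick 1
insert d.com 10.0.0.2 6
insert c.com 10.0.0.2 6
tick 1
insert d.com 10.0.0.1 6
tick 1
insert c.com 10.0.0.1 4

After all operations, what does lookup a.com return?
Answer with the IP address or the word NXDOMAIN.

Op 1: insert c.com -> 10.0.0.1 (expiry=0+6=6). clock=0
Op 2: tick 1 -> clock=1.
Op 3: insert b.com -> 10.0.0.1 (expiry=1+6=7). clock=1
Op 4: tick 1 -> clock=2.
Op 5: tick 1 -> clock=3.
Op 6: insert c.com -> 10.0.0.1 (expiry=3+3=6). clock=3
Op 7: insert a.com -> 10.0.0.1 (expiry=3+7=10). clock=3
Op 8: tick 1 -> clock=4.
Op 9: tick 1 -> clock=5.
Op 10: tick 1 -> clock=6. purged={c.com}
Op 11: insert a.com -> 10.0.0.1 (expiry=6+1=7). clock=6
Op 12: insert d.com -> 10.0.0.1 (expiry=6+2=8). clock=6
Op 13: insert a.com -> 10.0.0.2 (expiry=6+4=10). clock=6
Op 14: tick 1 -> clock=7. purged={b.com}
Op 15: insert d.com -> 10.0.0.2 (expiry=7+6=13). clock=7
Op 16: insert c.com -> 10.0.0.2 (expiry=7+6=13). clock=7
Op 17: tick 1 -> clock=8.
Op 18: insert d.com -> 10.0.0.1 (expiry=8+6=14). clock=8
Op 19: tick 1 -> clock=9.
Op 20: insert c.com -> 10.0.0.1 (expiry=9+4=13). clock=9
lookup a.com: present, ip=10.0.0.2 expiry=10 > clock=9

Answer: 10.0.0.2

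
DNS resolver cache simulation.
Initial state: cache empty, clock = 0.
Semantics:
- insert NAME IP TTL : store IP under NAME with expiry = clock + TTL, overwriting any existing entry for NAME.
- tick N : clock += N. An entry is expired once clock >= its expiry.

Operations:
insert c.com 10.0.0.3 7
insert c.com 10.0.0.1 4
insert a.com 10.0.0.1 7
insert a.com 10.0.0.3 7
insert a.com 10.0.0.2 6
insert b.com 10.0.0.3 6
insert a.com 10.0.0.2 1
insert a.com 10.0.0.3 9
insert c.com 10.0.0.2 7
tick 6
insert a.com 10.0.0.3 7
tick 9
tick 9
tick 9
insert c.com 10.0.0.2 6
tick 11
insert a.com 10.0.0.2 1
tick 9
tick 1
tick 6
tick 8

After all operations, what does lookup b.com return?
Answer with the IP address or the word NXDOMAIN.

Op 1: insert c.com -> 10.0.0.3 (expiry=0+7=7). clock=0
Op 2: insert c.com -> 10.0.0.1 (expiry=0+4=4). clock=0
Op 3: insert a.com -> 10.0.0.1 (expiry=0+7=7). clock=0
Op 4: insert a.com -> 10.0.0.3 (expiry=0+7=7). clock=0
Op 5: insert a.com -> 10.0.0.2 (expiry=0+6=6). clock=0
Op 6: insert b.com -> 10.0.0.3 (expiry=0+6=6). clock=0
Op 7: insert a.com -> 10.0.0.2 (expiry=0+1=1). clock=0
Op 8: insert a.com -> 10.0.0.3 (expiry=0+9=9). clock=0
Op 9: insert c.com -> 10.0.0.2 (expiry=0+7=7). clock=0
Op 10: tick 6 -> clock=6. purged={b.com}
Op 11: insert a.com -> 10.0.0.3 (expiry=6+7=13). clock=6
Op 12: tick 9 -> clock=15. purged={a.com,c.com}
Op 13: tick 9 -> clock=24.
Op 14: tick 9 -> clock=33.
Op 15: insert c.com -> 10.0.0.2 (expiry=33+6=39). clock=33
Op 16: tick 11 -> clock=44. purged={c.com}
Op 17: insert a.com -> 10.0.0.2 (expiry=44+1=45). clock=44
Op 18: tick 9 -> clock=53. purged={a.com}
Op 19: tick 1 -> clock=54.
Op 20: tick 6 -> clock=60.
Op 21: tick 8 -> clock=68.
lookup b.com: not in cache (expired or never inserted)

Answer: NXDOMAIN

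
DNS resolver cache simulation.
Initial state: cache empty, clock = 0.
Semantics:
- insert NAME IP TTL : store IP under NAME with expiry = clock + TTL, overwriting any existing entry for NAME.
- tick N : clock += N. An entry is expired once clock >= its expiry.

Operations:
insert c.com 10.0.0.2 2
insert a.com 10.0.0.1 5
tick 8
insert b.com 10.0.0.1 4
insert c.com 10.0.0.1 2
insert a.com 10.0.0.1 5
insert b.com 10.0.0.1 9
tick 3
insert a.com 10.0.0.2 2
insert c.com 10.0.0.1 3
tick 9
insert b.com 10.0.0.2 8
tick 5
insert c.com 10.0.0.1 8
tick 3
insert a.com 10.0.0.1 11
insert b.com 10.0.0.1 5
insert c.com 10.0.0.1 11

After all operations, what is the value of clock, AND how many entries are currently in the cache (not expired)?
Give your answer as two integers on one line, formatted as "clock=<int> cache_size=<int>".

Op 1: insert c.com -> 10.0.0.2 (expiry=0+2=2). clock=0
Op 2: insert a.com -> 10.0.0.1 (expiry=0+5=5). clock=0
Op 3: tick 8 -> clock=8. purged={a.com,c.com}
Op 4: insert b.com -> 10.0.0.1 (expiry=8+4=12). clock=8
Op 5: insert c.com -> 10.0.0.1 (expiry=8+2=10). clock=8
Op 6: insert a.com -> 10.0.0.1 (expiry=8+5=13). clock=8
Op 7: insert b.com -> 10.0.0.1 (expiry=8+9=17). clock=8
Op 8: tick 3 -> clock=11. purged={c.com}
Op 9: insert a.com -> 10.0.0.2 (expiry=11+2=13). clock=11
Op 10: insert c.com -> 10.0.0.1 (expiry=11+3=14). clock=11
Op 11: tick 9 -> clock=20. purged={a.com,b.com,c.com}
Op 12: insert b.com -> 10.0.0.2 (expiry=20+8=28). clock=20
Op 13: tick 5 -> clock=25.
Op 14: insert c.com -> 10.0.0.1 (expiry=25+8=33). clock=25
Op 15: tick 3 -> clock=28. purged={b.com}
Op 16: insert a.com -> 10.0.0.1 (expiry=28+11=39). clock=28
Op 17: insert b.com -> 10.0.0.1 (expiry=28+5=33). clock=28
Op 18: insert c.com -> 10.0.0.1 (expiry=28+11=39). clock=28
Final clock = 28
Final cache (unexpired): {a.com,b.com,c.com} -> size=3

Answer: clock=28 cache_size=3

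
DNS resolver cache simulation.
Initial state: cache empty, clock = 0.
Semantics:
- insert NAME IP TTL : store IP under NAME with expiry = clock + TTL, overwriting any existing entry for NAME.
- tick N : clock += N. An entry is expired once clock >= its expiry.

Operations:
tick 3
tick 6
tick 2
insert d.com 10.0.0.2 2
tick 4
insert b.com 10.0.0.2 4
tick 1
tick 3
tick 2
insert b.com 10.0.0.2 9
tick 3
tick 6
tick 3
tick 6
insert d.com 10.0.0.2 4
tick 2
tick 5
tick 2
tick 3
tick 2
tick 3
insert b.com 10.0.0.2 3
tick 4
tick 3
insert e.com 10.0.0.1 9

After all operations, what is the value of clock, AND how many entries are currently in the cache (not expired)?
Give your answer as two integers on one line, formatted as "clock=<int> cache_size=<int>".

Answer: clock=63 cache_size=1

Derivation:
Op 1: tick 3 -> clock=3.
Op 2: tick 6 -> clock=9.
Op 3: tick 2 -> clock=11.
Op 4: insert d.com -> 10.0.0.2 (expiry=11+2=13). clock=11
Op 5: tick 4 -> clock=15. purged={d.com}
Op 6: insert b.com -> 10.0.0.2 (expiry=15+4=19). clock=15
Op 7: tick 1 -> clock=16.
Op 8: tick 3 -> clock=19. purged={b.com}
Op 9: tick 2 -> clock=21.
Op 10: insert b.com -> 10.0.0.2 (expiry=21+9=30). clock=21
Op 11: tick 3 -> clock=24.
Op 12: tick 6 -> clock=30. purged={b.com}
Op 13: tick 3 -> clock=33.
Op 14: tick 6 -> clock=39.
Op 15: insert d.com -> 10.0.0.2 (expiry=39+4=43). clock=39
Op 16: tick 2 -> clock=41.
Op 17: tick 5 -> clock=46. purged={d.com}
Op 18: tick 2 -> clock=48.
Op 19: tick 3 -> clock=51.
Op 20: tick 2 -> clock=53.
Op 21: tick 3 -> clock=56.
Op 22: insert b.com -> 10.0.0.2 (expiry=56+3=59). clock=56
Op 23: tick 4 -> clock=60. purged={b.com}
Op 24: tick 3 -> clock=63.
Op 25: insert e.com -> 10.0.0.1 (expiry=63+9=72). clock=63
Final clock = 63
Final cache (unexpired): {e.com} -> size=1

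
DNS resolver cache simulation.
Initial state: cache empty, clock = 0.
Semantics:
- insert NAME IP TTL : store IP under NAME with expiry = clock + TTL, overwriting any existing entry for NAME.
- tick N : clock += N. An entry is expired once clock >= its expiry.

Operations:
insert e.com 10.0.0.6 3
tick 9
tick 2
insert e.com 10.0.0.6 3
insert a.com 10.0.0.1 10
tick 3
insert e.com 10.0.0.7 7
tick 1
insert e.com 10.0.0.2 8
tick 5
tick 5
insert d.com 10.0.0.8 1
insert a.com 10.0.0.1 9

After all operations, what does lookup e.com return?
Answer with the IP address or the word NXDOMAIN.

Answer: NXDOMAIN

Derivation:
Op 1: insert e.com -> 10.0.0.6 (expiry=0+3=3). clock=0
Op 2: tick 9 -> clock=9. purged={e.com}
Op 3: tick 2 -> clock=11.
Op 4: insert e.com -> 10.0.0.6 (expiry=11+3=14). clock=11
Op 5: insert a.com -> 10.0.0.1 (expiry=11+10=21). clock=11
Op 6: tick 3 -> clock=14. purged={e.com}
Op 7: insert e.com -> 10.0.0.7 (expiry=14+7=21). clock=14
Op 8: tick 1 -> clock=15.
Op 9: insert e.com -> 10.0.0.2 (expiry=15+8=23). clock=15
Op 10: tick 5 -> clock=20.
Op 11: tick 5 -> clock=25. purged={a.com,e.com}
Op 12: insert d.com -> 10.0.0.8 (expiry=25+1=26). clock=25
Op 13: insert a.com -> 10.0.0.1 (expiry=25+9=34). clock=25
lookup e.com: not in cache (expired or never inserted)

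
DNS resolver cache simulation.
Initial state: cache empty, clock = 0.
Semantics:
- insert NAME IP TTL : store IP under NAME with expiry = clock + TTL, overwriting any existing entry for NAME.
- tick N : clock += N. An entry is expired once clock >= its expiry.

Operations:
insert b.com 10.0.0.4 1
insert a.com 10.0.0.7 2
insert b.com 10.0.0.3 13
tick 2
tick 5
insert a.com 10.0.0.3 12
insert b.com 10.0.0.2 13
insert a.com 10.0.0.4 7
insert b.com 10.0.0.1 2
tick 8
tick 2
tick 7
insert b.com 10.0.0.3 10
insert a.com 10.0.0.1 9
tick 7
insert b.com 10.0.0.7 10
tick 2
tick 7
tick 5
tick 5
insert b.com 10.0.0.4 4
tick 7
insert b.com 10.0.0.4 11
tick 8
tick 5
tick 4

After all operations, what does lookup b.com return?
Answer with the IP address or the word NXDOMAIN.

Op 1: insert b.com -> 10.0.0.4 (expiry=0+1=1). clock=0
Op 2: insert a.com -> 10.0.0.7 (expiry=0+2=2). clock=0
Op 3: insert b.com -> 10.0.0.3 (expiry=0+13=13). clock=0
Op 4: tick 2 -> clock=2. purged={a.com}
Op 5: tick 5 -> clock=7.
Op 6: insert a.com -> 10.0.0.3 (expiry=7+12=19). clock=7
Op 7: insert b.com -> 10.0.0.2 (expiry=7+13=20). clock=7
Op 8: insert a.com -> 10.0.0.4 (expiry=7+7=14). clock=7
Op 9: insert b.com -> 10.0.0.1 (expiry=7+2=9). clock=7
Op 10: tick 8 -> clock=15. purged={a.com,b.com}
Op 11: tick 2 -> clock=17.
Op 12: tick 7 -> clock=24.
Op 13: insert b.com -> 10.0.0.3 (expiry=24+10=34). clock=24
Op 14: insert a.com -> 10.0.0.1 (expiry=24+9=33). clock=24
Op 15: tick 7 -> clock=31.
Op 16: insert b.com -> 10.0.0.7 (expiry=31+10=41). clock=31
Op 17: tick 2 -> clock=33. purged={a.com}
Op 18: tick 7 -> clock=40.
Op 19: tick 5 -> clock=45. purged={b.com}
Op 20: tick 5 -> clock=50.
Op 21: insert b.com -> 10.0.0.4 (expiry=50+4=54). clock=50
Op 22: tick 7 -> clock=57. purged={b.com}
Op 23: insert b.com -> 10.0.0.4 (expiry=57+11=68). clock=57
Op 24: tick 8 -> clock=65.
Op 25: tick 5 -> clock=70. purged={b.com}
Op 26: tick 4 -> clock=74.
lookup b.com: not in cache (expired or never inserted)

Answer: NXDOMAIN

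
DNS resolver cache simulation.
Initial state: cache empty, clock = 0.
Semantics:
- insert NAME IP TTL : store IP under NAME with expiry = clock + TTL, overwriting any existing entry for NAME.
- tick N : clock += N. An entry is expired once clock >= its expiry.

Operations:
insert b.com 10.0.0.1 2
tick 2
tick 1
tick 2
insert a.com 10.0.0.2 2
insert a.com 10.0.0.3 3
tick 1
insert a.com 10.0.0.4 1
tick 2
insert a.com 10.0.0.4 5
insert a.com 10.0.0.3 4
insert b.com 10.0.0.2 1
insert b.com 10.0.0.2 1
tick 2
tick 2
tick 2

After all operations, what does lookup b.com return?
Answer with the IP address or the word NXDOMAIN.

Op 1: insert b.com -> 10.0.0.1 (expiry=0+2=2). clock=0
Op 2: tick 2 -> clock=2. purged={b.com}
Op 3: tick 1 -> clock=3.
Op 4: tick 2 -> clock=5.
Op 5: insert a.com -> 10.0.0.2 (expiry=5+2=7). clock=5
Op 6: insert a.com -> 10.0.0.3 (expiry=5+3=8). clock=5
Op 7: tick 1 -> clock=6.
Op 8: insert a.com -> 10.0.0.4 (expiry=6+1=7). clock=6
Op 9: tick 2 -> clock=8. purged={a.com}
Op 10: insert a.com -> 10.0.0.4 (expiry=8+5=13). clock=8
Op 11: insert a.com -> 10.0.0.3 (expiry=8+4=12). clock=8
Op 12: insert b.com -> 10.0.0.2 (expiry=8+1=9). clock=8
Op 13: insert b.com -> 10.0.0.2 (expiry=8+1=9). clock=8
Op 14: tick 2 -> clock=10. purged={b.com}
Op 15: tick 2 -> clock=12. purged={a.com}
Op 16: tick 2 -> clock=14.
lookup b.com: not in cache (expired or never inserted)

Answer: NXDOMAIN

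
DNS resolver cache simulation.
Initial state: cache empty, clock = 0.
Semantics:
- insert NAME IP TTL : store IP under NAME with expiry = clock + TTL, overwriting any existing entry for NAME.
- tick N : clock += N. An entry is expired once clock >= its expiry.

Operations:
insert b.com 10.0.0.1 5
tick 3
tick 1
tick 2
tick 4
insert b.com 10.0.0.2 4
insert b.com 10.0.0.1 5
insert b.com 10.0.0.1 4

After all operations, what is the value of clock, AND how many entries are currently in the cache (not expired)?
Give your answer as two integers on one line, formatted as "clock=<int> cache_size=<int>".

Answer: clock=10 cache_size=1

Derivation:
Op 1: insert b.com -> 10.0.0.1 (expiry=0+5=5). clock=0
Op 2: tick 3 -> clock=3.
Op 3: tick 1 -> clock=4.
Op 4: tick 2 -> clock=6. purged={b.com}
Op 5: tick 4 -> clock=10.
Op 6: insert b.com -> 10.0.0.2 (expiry=10+4=14). clock=10
Op 7: insert b.com -> 10.0.0.1 (expiry=10+5=15). clock=10
Op 8: insert b.com -> 10.0.0.1 (expiry=10+4=14). clock=10
Final clock = 10
Final cache (unexpired): {b.com} -> size=1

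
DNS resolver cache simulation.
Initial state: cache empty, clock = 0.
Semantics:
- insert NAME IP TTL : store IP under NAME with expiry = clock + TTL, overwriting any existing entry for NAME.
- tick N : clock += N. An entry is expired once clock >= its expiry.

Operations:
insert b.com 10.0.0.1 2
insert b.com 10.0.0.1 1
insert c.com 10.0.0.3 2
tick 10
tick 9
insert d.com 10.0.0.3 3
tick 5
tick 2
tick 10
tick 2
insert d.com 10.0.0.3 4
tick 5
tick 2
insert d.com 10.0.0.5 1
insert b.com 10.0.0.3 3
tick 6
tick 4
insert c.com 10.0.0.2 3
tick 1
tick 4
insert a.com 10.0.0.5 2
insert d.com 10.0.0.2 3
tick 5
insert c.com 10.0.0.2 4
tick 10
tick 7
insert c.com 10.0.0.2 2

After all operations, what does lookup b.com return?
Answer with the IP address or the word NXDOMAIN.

Answer: NXDOMAIN

Derivation:
Op 1: insert b.com -> 10.0.0.1 (expiry=0+2=2). clock=0
Op 2: insert b.com -> 10.0.0.1 (expiry=0+1=1). clock=0
Op 3: insert c.com -> 10.0.0.3 (expiry=0+2=2). clock=0
Op 4: tick 10 -> clock=10. purged={b.com,c.com}
Op 5: tick 9 -> clock=19.
Op 6: insert d.com -> 10.0.0.3 (expiry=19+3=22). clock=19
Op 7: tick 5 -> clock=24. purged={d.com}
Op 8: tick 2 -> clock=26.
Op 9: tick 10 -> clock=36.
Op 10: tick 2 -> clock=38.
Op 11: insert d.com -> 10.0.0.3 (expiry=38+4=42). clock=38
Op 12: tick 5 -> clock=43. purged={d.com}
Op 13: tick 2 -> clock=45.
Op 14: insert d.com -> 10.0.0.5 (expiry=45+1=46). clock=45
Op 15: insert b.com -> 10.0.0.3 (expiry=45+3=48). clock=45
Op 16: tick 6 -> clock=51. purged={b.com,d.com}
Op 17: tick 4 -> clock=55.
Op 18: insert c.com -> 10.0.0.2 (expiry=55+3=58). clock=55
Op 19: tick 1 -> clock=56.
Op 20: tick 4 -> clock=60. purged={c.com}
Op 21: insert a.com -> 10.0.0.5 (expiry=60+2=62). clock=60
Op 22: insert d.com -> 10.0.0.2 (expiry=60+3=63). clock=60
Op 23: tick 5 -> clock=65. purged={a.com,d.com}
Op 24: insert c.com -> 10.0.0.2 (expiry=65+4=69). clock=65
Op 25: tick 10 -> clock=75. purged={c.com}
Op 26: tick 7 -> clock=82.
Op 27: insert c.com -> 10.0.0.2 (expiry=82+2=84). clock=82
lookup b.com: not in cache (expired or never inserted)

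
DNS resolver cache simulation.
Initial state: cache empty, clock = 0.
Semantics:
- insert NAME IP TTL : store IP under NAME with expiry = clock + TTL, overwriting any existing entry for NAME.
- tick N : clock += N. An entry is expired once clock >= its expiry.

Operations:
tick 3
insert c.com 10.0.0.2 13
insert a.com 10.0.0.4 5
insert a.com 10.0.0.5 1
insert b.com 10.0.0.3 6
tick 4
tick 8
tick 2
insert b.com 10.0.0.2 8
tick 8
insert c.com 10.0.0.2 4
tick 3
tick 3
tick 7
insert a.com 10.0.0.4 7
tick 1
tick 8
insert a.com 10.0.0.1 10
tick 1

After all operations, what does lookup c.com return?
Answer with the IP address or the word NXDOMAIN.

Op 1: tick 3 -> clock=3.
Op 2: insert c.com -> 10.0.0.2 (expiry=3+13=16). clock=3
Op 3: insert a.com -> 10.0.0.4 (expiry=3+5=8). clock=3
Op 4: insert a.com -> 10.0.0.5 (expiry=3+1=4). clock=3
Op 5: insert b.com -> 10.0.0.3 (expiry=3+6=9). clock=3
Op 6: tick 4 -> clock=7. purged={a.com}
Op 7: tick 8 -> clock=15. purged={b.com}
Op 8: tick 2 -> clock=17. purged={c.com}
Op 9: insert b.com -> 10.0.0.2 (expiry=17+8=25). clock=17
Op 10: tick 8 -> clock=25. purged={b.com}
Op 11: insert c.com -> 10.0.0.2 (expiry=25+4=29). clock=25
Op 12: tick 3 -> clock=28.
Op 13: tick 3 -> clock=31. purged={c.com}
Op 14: tick 7 -> clock=38.
Op 15: insert a.com -> 10.0.0.4 (expiry=38+7=45). clock=38
Op 16: tick 1 -> clock=39.
Op 17: tick 8 -> clock=47. purged={a.com}
Op 18: insert a.com -> 10.0.0.1 (expiry=47+10=57). clock=47
Op 19: tick 1 -> clock=48.
lookup c.com: not in cache (expired or never inserted)

Answer: NXDOMAIN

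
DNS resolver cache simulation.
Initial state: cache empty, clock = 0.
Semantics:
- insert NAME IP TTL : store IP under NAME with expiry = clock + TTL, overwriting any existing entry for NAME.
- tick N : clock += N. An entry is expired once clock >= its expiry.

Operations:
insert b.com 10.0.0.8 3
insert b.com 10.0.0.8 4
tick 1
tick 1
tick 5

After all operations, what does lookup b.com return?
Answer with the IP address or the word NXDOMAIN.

Op 1: insert b.com -> 10.0.0.8 (expiry=0+3=3). clock=0
Op 2: insert b.com -> 10.0.0.8 (expiry=0+4=4). clock=0
Op 3: tick 1 -> clock=1.
Op 4: tick 1 -> clock=2.
Op 5: tick 5 -> clock=7. purged={b.com}
lookup b.com: not in cache (expired or never inserted)

Answer: NXDOMAIN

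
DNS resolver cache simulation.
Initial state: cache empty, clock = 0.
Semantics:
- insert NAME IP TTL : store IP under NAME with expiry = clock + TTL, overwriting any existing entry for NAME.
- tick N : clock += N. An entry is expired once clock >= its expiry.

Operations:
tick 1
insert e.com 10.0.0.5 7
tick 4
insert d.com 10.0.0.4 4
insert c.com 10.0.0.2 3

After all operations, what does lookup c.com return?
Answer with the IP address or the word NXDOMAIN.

Answer: 10.0.0.2

Derivation:
Op 1: tick 1 -> clock=1.
Op 2: insert e.com -> 10.0.0.5 (expiry=1+7=8). clock=1
Op 3: tick 4 -> clock=5.
Op 4: insert d.com -> 10.0.0.4 (expiry=5+4=9). clock=5
Op 5: insert c.com -> 10.0.0.2 (expiry=5+3=8). clock=5
lookup c.com: present, ip=10.0.0.2 expiry=8 > clock=5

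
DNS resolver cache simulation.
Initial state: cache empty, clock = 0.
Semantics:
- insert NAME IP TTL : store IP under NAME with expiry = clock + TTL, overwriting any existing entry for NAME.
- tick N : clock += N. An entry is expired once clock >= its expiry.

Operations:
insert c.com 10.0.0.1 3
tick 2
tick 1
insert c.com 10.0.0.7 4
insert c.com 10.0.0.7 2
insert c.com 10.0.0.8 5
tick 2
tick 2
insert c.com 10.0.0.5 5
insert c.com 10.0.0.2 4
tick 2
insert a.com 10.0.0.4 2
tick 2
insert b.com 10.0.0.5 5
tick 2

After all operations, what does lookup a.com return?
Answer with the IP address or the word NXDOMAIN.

Op 1: insert c.com -> 10.0.0.1 (expiry=0+3=3). clock=0
Op 2: tick 2 -> clock=2.
Op 3: tick 1 -> clock=3. purged={c.com}
Op 4: insert c.com -> 10.0.0.7 (expiry=3+4=7). clock=3
Op 5: insert c.com -> 10.0.0.7 (expiry=3+2=5). clock=3
Op 6: insert c.com -> 10.0.0.8 (expiry=3+5=8). clock=3
Op 7: tick 2 -> clock=5.
Op 8: tick 2 -> clock=7.
Op 9: insert c.com -> 10.0.0.5 (expiry=7+5=12). clock=7
Op 10: insert c.com -> 10.0.0.2 (expiry=7+4=11). clock=7
Op 11: tick 2 -> clock=9.
Op 12: insert a.com -> 10.0.0.4 (expiry=9+2=11). clock=9
Op 13: tick 2 -> clock=11. purged={a.com,c.com}
Op 14: insert b.com -> 10.0.0.5 (expiry=11+5=16). clock=11
Op 15: tick 2 -> clock=13.
lookup a.com: not in cache (expired or never inserted)

Answer: NXDOMAIN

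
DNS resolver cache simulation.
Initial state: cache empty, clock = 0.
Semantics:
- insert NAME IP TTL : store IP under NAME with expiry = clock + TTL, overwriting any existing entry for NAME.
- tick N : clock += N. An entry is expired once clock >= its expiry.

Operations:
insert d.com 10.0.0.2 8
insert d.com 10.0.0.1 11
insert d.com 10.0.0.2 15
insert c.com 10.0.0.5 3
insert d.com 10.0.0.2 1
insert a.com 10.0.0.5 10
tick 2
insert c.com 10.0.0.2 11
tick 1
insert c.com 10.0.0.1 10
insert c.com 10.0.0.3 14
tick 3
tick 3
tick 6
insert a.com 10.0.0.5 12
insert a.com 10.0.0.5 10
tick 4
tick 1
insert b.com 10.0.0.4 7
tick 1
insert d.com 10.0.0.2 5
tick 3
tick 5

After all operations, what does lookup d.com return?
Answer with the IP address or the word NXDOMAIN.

Op 1: insert d.com -> 10.0.0.2 (expiry=0+8=8). clock=0
Op 2: insert d.com -> 10.0.0.1 (expiry=0+11=11). clock=0
Op 3: insert d.com -> 10.0.0.2 (expiry=0+15=15). clock=0
Op 4: insert c.com -> 10.0.0.5 (expiry=0+3=3). clock=0
Op 5: insert d.com -> 10.0.0.2 (expiry=0+1=1). clock=0
Op 6: insert a.com -> 10.0.0.5 (expiry=0+10=10). clock=0
Op 7: tick 2 -> clock=2. purged={d.com}
Op 8: insert c.com -> 10.0.0.2 (expiry=2+11=13). clock=2
Op 9: tick 1 -> clock=3.
Op 10: insert c.com -> 10.0.0.1 (expiry=3+10=13). clock=3
Op 11: insert c.com -> 10.0.0.3 (expiry=3+14=17). clock=3
Op 12: tick 3 -> clock=6.
Op 13: tick 3 -> clock=9.
Op 14: tick 6 -> clock=15. purged={a.com}
Op 15: insert a.com -> 10.0.0.5 (expiry=15+12=27). clock=15
Op 16: insert a.com -> 10.0.0.5 (expiry=15+10=25). clock=15
Op 17: tick 4 -> clock=19. purged={c.com}
Op 18: tick 1 -> clock=20.
Op 19: insert b.com -> 10.0.0.4 (expiry=20+7=27). clock=20
Op 20: tick 1 -> clock=21.
Op 21: insert d.com -> 10.0.0.2 (expiry=21+5=26). clock=21
Op 22: tick 3 -> clock=24.
Op 23: tick 5 -> clock=29. purged={a.com,b.com,d.com}
lookup d.com: not in cache (expired or never inserted)

Answer: NXDOMAIN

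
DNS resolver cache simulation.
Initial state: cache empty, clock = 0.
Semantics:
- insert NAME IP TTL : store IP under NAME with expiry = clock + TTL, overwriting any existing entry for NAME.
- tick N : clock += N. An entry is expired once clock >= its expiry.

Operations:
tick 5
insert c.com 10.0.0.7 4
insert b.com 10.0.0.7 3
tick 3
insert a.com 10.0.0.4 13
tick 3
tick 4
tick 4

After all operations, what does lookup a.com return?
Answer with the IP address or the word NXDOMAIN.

Op 1: tick 5 -> clock=5.
Op 2: insert c.com -> 10.0.0.7 (expiry=5+4=9). clock=5
Op 3: insert b.com -> 10.0.0.7 (expiry=5+3=8). clock=5
Op 4: tick 3 -> clock=8. purged={b.com}
Op 5: insert a.com -> 10.0.0.4 (expiry=8+13=21). clock=8
Op 6: tick 3 -> clock=11. purged={c.com}
Op 7: tick 4 -> clock=15.
Op 8: tick 4 -> clock=19.
lookup a.com: present, ip=10.0.0.4 expiry=21 > clock=19

Answer: 10.0.0.4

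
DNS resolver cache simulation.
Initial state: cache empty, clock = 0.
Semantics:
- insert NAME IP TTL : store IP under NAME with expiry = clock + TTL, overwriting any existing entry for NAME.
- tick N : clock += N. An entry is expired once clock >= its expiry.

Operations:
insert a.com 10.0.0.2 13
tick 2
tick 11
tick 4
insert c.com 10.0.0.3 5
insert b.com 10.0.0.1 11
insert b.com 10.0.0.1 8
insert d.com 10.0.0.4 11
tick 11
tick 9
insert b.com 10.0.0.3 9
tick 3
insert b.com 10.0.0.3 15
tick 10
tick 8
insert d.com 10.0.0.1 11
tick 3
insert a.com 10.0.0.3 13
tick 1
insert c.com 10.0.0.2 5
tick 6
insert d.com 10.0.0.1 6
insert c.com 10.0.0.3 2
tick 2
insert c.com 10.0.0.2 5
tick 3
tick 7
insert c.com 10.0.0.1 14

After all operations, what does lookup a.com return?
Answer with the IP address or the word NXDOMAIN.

Op 1: insert a.com -> 10.0.0.2 (expiry=0+13=13). clock=0
Op 2: tick 2 -> clock=2.
Op 3: tick 11 -> clock=13. purged={a.com}
Op 4: tick 4 -> clock=17.
Op 5: insert c.com -> 10.0.0.3 (expiry=17+5=22). clock=17
Op 6: insert b.com -> 10.0.0.1 (expiry=17+11=28). clock=17
Op 7: insert b.com -> 10.0.0.1 (expiry=17+8=25). clock=17
Op 8: insert d.com -> 10.0.0.4 (expiry=17+11=28). clock=17
Op 9: tick 11 -> clock=28. purged={b.com,c.com,d.com}
Op 10: tick 9 -> clock=37.
Op 11: insert b.com -> 10.0.0.3 (expiry=37+9=46). clock=37
Op 12: tick 3 -> clock=40.
Op 13: insert b.com -> 10.0.0.3 (expiry=40+15=55). clock=40
Op 14: tick 10 -> clock=50.
Op 15: tick 8 -> clock=58. purged={b.com}
Op 16: insert d.com -> 10.0.0.1 (expiry=58+11=69). clock=58
Op 17: tick 3 -> clock=61.
Op 18: insert a.com -> 10.0.0.3 (expiry=61+13=74). clock=61
Op 19: tick 1 -> clock=62.
Op 20: insert c.com -> 10.0.0.2 (expiry=62+5=67). clock=62
Op 21: tick 6 -> clock=68. purged={c.com}
Op 22: insert d.com -> 10.0.0.1 (expiry=68+6=74). clock=68
Op 23: insert c.com -> 10.0.0.3 (expiry=68+2=70). clock=68
Op 24: tick 2 -> clock=70. purged={c.com}
Op 25: insert c.com -> 10.0.0.2 (expiry=70+5=75). clock=70
Op 26: tick 3 -> clock=73.
Op 27: tick 7 -> clock=80. purged={a.com,c.com,d.com}
Op 28: insert c.com -> 10.0.0.1 (expiry=80+14=94). clock=80
lookup a.com: not in cache (expired or never inserted)

Answer: NXDOMAIN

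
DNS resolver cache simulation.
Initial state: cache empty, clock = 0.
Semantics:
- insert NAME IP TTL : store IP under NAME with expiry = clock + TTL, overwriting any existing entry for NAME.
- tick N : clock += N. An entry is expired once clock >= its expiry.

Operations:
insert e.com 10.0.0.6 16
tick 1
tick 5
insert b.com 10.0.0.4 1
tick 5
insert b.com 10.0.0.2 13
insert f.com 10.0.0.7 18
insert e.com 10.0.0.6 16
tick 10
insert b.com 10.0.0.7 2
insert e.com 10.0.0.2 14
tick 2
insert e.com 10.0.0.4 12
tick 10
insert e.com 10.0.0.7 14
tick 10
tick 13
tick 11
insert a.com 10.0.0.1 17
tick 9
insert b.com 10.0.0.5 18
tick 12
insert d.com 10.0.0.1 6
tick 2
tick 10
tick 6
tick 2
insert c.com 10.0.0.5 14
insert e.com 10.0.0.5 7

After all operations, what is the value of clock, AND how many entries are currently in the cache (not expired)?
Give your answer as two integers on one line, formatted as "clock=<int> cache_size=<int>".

Answer: clock=108 cache_size=2

Derivation:
Op 1: insert e.com -> 10.0.0.6 (expiry=0+16=16). clock=0
Op 2: tick 1 -> clock=1.
Op 3: tick 5 -> clock=6.
Op 4: insert b.com -> 10.0.0.4 (expiry=6+1=7). clock=6
Op 5: tick 5 -> clock=11. purged={b.com}
Op 6: insert b.com -> 10.0.0.2 (expiry=11+13=24). clock=11
Op 7: insert f.com -> 10.0.0.7 (expiry=11+18=29). clock=11
Op 8: insert e.com -> 10.0.0.6 (expiry=11+16=27). clock=11
Op 9: tick 10 -> clock=21.
Op 10: insert b.com -> 10.0.0.7 (expiry=21+2=23). clock=21
Op 11: insert e.com -> 10.0.0.2 (expiry=21+14=35). clock=21
Op 12: tick 2 -> clock=23. purged={b.com}
Op 13: insert e.com -> 10.0.0.4 (expiry=23+12=35). clock=23
Op 14: tick 10 -> clock=33. purged={f.com}
Op 15: insert e.com -> 10.0.0.7 (expiry=33+14=47). clock=33
Op 16: tick 10 -> clock=43.
Op 17: tick 13 -> clock=56. purged={e.com}
Op 18: tick 11 -> clock=67.
Op 19: insert a.com -> 10.0.0.1 (expiry=67+17=84). clock=67
Op 20: tick 9 -> clock=76.
Op 21: insert b.com -> 10.0.0.5 (expiry=76+18=94). clock=76
Op 22: tick 12 -> clock=88. purged={a.com}
Op 23: insert d.com -> 10.0.0.1 (expiry=88+6=94). clock=88
Op 24: tick 2 -> clock=90.
Op 25: tick 10 -> clock=100. purged={b.com,d.com}
Op 26: tick 6 -> clock=106.
Op 27: tick 2 -> clock=108.
Op 28: insert c.com -> 10.0.0.5 (expiry=108+14=122). clock=108
Op 29: insert e.com -> 10.0.0.5 (expiry=108+7=115). clock=108
Final clock = 108
Final cache (unexpired): {c.com,e.com} -> size=2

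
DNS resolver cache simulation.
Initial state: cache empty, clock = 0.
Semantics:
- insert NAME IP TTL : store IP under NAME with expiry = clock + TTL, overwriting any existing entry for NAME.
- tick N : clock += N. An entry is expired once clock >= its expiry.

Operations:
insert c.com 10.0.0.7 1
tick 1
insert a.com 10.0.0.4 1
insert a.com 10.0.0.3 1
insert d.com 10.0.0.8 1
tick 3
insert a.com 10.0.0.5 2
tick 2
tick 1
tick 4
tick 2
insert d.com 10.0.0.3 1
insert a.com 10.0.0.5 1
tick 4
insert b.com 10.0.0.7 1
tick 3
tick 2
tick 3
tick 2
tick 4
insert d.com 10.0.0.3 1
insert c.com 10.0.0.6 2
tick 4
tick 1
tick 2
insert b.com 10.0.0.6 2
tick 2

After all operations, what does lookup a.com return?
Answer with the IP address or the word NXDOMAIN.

Answer: NXDOMAIN

Derivation:
Op 1: insert c.com -> 10.0.0.7 (expiry=0+1=1). clock=0
Op 2: tick 1 -> clock=1. purged={c.com}
Op 3: insert a.com -> 10.0.0.4 (expiry=1+1=2). clock=1
Op 4: insert a.com -> 10.0.0.3 (expiry=1+1=2). clock=1
Op 5: insert d.com -> 10.0.0.8 (expiry=1+1=2). clock=1
Op 6: tick 3 -> clock=4. purged={a.com,d.com}
Op 7: insert a.com -> 10.0.0.5 (expiry=4+2=6). clock=4
Op 8: tick 2 -> clock=6. purged={a.com}
Op 9: tick 1 -> clock=7.
Op 10: tick 4 -> clock=11.
Op 11: tick 2 -> clock=13.
Op 12: insert d.com -> 10.0.0.3 (expiry=13+1=14). clock=13
Op 13: insert a.com -> 10.0.0.5 (expiry=13+1=14). clock=13
Op 14: tick 4 -> clock=17. purged={a.com,d.com}
Op 15: insert b.com -> 10.0.0.7 (expiry=17+1=18). clock=17
Op 16: tick 3 -> clock=20. purged={b.com}
Op 17: tick 2 -> clock=22.
Op 18: tick 3 -> clock=25.
Op 19: tick 2 -> clock=27.
Op 20: tick 4 -> clock=31.
Op 21: insert d.com -> 10.0.0.3 (expiry=31+1=32). clock=31
Op 22: insert c.com -> 10.0.0.6 (expiry=31+2=33). clock=31
Op 23: tick 4 -> clock=35. purged={c.com,d.com}
Op 24: tick 1 -> clock=36.
Op 25: tick 2 -> clock=38.
Op 26: insert b.com -> 10.0.0.6 (expiry=38+2=40). clock=38
Op 27: tick 2 -> clock=40. purged={b.com}
lookup a.com: not in cache (expired or never inserted)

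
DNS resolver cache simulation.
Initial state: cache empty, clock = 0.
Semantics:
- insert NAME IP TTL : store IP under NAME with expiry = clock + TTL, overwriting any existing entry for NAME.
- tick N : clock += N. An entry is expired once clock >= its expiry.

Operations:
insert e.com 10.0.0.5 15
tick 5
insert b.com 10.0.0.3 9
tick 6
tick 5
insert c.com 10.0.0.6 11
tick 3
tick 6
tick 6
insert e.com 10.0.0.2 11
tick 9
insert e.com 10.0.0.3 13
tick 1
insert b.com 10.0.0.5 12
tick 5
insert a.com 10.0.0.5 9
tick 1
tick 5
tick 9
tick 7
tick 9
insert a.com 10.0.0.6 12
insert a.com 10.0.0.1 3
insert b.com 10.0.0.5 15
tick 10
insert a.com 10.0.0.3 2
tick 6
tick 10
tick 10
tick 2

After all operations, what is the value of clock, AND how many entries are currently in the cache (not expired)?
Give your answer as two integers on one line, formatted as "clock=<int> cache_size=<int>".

Op 1: insert e.com -> 10.0.0.5 (expiry=0+15=15). clock=0
Op 2: tick 5 -> clock=5.
Op 3: insert b.com -> 10.0.0.3 (expiry=5+9=14). clock=5
Op 4: tick 6 -> clock=11.
Op 5: tick 5 -> clock=16. purged={b.com,e.com}
Op 6: insert c.com -> 10.0.0.6 (expiry=16+11=27). clock=16
Op 7: tick 3 -> clock=19.
Op 8: tick 6 -> clock=25.
Op 9: tick 6 -> clock=31. purged={c.com}
Op 10: insert e.com -> 10.0.0.2 (expiry=31+11=42). clock=31
Op 11: tick 9 -> clock=40.
Op 12: insert e.com -> 10.0.0.3 (expiry=40+13=53). clock=40
Op 13: tick 1 -> clock=41.
Op 14: insert b.com -> 10.0.0.5 (expiry=41+12=53). clock=41
Op 15: tick 5 -> clock=46.
Op 16: insert a.com -> 10.0.0.5 (expiry=46+9=55). clock=46
Op 17: tick 1 -> clock=47.
Op 18: tick 5 -> clock=52.
Op 19: tick 9 -> clock=61. purged={a.com,b.com,e.com}
Op 20: tick 7 -> clock=68.
Op 21: tick 9 -> clock=77.
Op 22: insert a.com -> 10.0.0.6 (expiry=77+12=89). clock=77
Op 23: insert a.com -> 10.0.0.1 (expiry=77+3=80). clock=77
Op 24: insert b.com -> 10.0.0.5 (expiry=77+15=92). clock=77
Op 25: tick 10 -> clock=87. purged={a.com}
Op 26: insert a.com -> 10.0.0.3 (expiry=87+2=89). clock=87
Op 27: tick 6 -> clock=93. purged={a.com,b.com}
Op 28: tick 10 -> clock=103.
Op 29: tick 10 -> clock=113.
Op 30: tick 2 -> clock=115.
Final clock = 115
Final cache (unexpired): {} -> size=0

Answer: clock=115 cache_size=0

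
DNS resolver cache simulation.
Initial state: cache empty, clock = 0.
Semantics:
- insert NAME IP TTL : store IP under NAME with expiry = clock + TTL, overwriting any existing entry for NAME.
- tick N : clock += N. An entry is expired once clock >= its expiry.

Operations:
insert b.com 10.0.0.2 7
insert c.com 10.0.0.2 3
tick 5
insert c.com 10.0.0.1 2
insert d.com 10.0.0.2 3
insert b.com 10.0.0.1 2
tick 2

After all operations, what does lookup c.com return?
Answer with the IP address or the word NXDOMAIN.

Answer: NXDOMAIN

Derivation:
Op 1: insert b.com -> 10.0.0.2 (expiry=0+7=7). clock=0
Op 2: insert c.com -> 10.0.0.2 (expiry=0+3=3). clock=0
Op 3: tick 5 -> clock=5. purged={c.com}
Op 4: insert c.com -> 10.0.0.1 (expiry=5+2=7). clock=5
Op 5: insert d.com -> 10.0.0.2 (expiry=5+3=8). clock=5
Op 6: insert b.com -> 10.0.0.1 (expiry=5+2=7). clock=5
Op 7: tick 2 -> clock=7. purged={b.com,c.com}
lookup c.com: not in cache (expired or never inserted)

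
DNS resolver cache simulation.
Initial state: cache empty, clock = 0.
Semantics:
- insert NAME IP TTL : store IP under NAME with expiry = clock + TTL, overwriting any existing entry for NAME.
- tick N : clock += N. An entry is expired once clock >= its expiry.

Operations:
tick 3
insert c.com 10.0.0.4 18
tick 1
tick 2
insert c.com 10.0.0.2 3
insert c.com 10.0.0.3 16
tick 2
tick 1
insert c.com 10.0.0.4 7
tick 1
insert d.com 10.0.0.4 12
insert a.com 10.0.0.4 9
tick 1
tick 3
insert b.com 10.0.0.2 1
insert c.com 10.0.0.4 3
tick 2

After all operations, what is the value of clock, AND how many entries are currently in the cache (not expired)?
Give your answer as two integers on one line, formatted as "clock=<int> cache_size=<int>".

Answer: clock=16 cache_size=3

Derivation:
Op 1: tick 3 -> clock=3.
Op 2: insert c.com -> 10.0.0.4 (expiry=3+18=21). clock=3
Op 3: tick 1 -> clock=4.
Op 4: tick 2 -> clock=6.
Op 5: insert c.com -> 10.0.0.2 (expiry=6+3=9). clock=6
Op 6: insert c.com -> 10.0.0.3 (expiry=6+16=22). clock=6
Op 7: tick 2 -> clock=8.
Op 8: tick 1 -> clock=9.
Op 9: insert c.com -> 10.0.0.4 (expiry=9+7=16). clock=9
Op 10: tick 1 -> clock=10.
Op 11: insert d.com -> 10.0.0.4 (expiry=10+12=22). clock=10
Op 12: insert a.com -> 10.0.0.4 (expiry=10+9=19). clock=10
Op 13: tick 1 -> clock=11.
Op 14: tick 3 -> clock=14.
Op 15: insert b.com -> 10.0.0.2 (expiry=14+1=15). clock=14
Op 16: insert c.com -> 10.0.0.4 (expiry=14+3=17). clock=14
Op 17: tick 2 -> clock=16. purged={b.com}
Final clock = 16
Final cache (unexpired): {a.com,c.com,d.com} -> size=3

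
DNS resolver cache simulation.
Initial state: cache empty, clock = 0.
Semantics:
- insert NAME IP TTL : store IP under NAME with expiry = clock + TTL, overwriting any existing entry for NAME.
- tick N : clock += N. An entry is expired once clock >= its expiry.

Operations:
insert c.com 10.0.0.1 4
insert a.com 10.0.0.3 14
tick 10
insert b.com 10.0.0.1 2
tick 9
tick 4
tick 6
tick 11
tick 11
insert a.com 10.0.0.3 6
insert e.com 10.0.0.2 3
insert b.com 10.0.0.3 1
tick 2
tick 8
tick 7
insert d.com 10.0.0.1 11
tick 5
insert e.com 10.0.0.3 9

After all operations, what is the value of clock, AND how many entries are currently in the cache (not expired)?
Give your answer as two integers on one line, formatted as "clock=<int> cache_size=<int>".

Answer: clock=73 cache_size=2

Derivation:
Op 1: insert c.com -> 10.0.0.1 (expiry=0+4=4). clock=0
Op 2: insert a.com -> 10.0.0.3 (expiry=0+14=14). clock=0
Op 3: tick 10 -> clock=10. purged={c.com}
Op 4: insert b.com -> 10.0.0.1 (expiry=10+2=12). clock=10
Op 5: tick 9 -> clock=19. purged={a.com,b.com}
Op 6: tick 4 -> clock=23.
Op 7: tick 6 -> clock=29.
Op 8: tick 11 -> clock=40.
Op 9: tick 11 -> clock=51.
Op 10: insert a.com -> 10.0.0.3 (expiry=51+6=57). clock=51
Op 11: insert e.com -> 10.0.0.2 (expiry=51+3=54). clock=51
Op 12: insert b.com -> 10.0.0.3 (expiry=51+1=52). clock=51
Op 13: tick 2 -> clock=53. purged={b.com}
Op 14: tick 8 -> clock=61. purged={a.com,e.com}
Op 15: tick 7 -> clock=68.
Op 16: insert d.com -> 10.0.0.1 (expiry=68+11=79). clock=68
Op 17: tick 5 -> clock=73.
Op 18: insert e.com -> 10.0.0.3 (expiry=73+9=82). clock=73
Final clock = 73
Final cache (unexpired): {d.com,e.com} -> size=2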